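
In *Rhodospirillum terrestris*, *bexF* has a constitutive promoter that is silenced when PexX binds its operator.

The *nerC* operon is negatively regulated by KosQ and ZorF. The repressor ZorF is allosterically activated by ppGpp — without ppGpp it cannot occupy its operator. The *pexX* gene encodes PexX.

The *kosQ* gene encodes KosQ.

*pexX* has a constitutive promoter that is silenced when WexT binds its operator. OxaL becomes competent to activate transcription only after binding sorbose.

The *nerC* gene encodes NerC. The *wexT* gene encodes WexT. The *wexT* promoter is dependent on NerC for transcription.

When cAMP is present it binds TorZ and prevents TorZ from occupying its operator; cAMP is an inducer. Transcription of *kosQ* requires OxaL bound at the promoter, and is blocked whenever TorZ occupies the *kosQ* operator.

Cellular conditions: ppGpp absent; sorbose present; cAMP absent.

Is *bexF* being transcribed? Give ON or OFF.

ON

Sorbose is present, so OxaL is active.
cAMP is absent, so TorZ is active.
With repressor TorZ bound, *kosQ* is not transcribed.
So KosQ is not produced.
ppGpp is absent, so ZorF is inactive.
With no repressor bound, *nerC* is transcribed.
So NerC is produced and active.
No repressor is bound and NerC is active, so *wexT* is transcribed.
So WexT is produced and active.
With repressor WexT bound, *pexX* is not transcribed.
So PexX is not produced.
With no repressor bound, *bexF* is transcribed.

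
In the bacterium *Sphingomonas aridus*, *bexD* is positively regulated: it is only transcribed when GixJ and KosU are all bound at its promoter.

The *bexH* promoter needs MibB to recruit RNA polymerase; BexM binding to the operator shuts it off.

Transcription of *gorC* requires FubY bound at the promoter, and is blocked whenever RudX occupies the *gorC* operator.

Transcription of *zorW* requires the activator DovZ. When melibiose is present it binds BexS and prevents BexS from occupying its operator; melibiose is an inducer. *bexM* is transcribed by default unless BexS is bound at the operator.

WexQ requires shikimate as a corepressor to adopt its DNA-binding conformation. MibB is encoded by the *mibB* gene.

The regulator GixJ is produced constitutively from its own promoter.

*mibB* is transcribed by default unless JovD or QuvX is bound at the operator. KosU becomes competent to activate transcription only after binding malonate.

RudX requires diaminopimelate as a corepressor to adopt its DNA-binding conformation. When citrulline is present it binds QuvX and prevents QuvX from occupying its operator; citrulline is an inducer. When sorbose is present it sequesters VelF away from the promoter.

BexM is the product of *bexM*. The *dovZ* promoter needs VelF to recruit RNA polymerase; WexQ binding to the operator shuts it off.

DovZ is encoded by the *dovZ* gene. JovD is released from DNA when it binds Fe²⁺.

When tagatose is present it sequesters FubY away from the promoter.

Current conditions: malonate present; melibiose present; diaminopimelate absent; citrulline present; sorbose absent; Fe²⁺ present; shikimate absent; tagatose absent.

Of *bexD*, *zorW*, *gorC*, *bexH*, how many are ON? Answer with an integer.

3

GixJ is produced constitutively and is active.
Malonate is present, so KosU is active.
No repressor is bound and GixJ and KosU are active, so *bexD* is transcribed.
→ *bexD* is ON.
Shikimate is absent, so WexQ is inactive.
Sorbose is absent, so VelF is active.
No repressor is bound and VelF is active, so *dovZ* is transcribed.
So DovZ is produced and active.
No repressor is bound and DovZ is active, so *zorW* is transcribed.
→ *zorW* is ON.
Diaminopimelate is absent, so RudX is inactive.
Tagatose is absent, so FubY is active.
No repressor is bound and FubY is active, so *gorC* is transcribed.
→ *gorC* is ON.
Melibiose is present, so BexS is inactive.
With no repressor bound, *bexM* is transcribed.
So BexM is produced and active.
Fe²⁺ is present, so JovD is inactive.
Citrulline is present, so QuvX is inactive.
With no repressor bound, *mibB* is transcribed.
So MibB is produced and active.
With repressor BexM bound, *bexH* is not transcribed.
→ *bexH* is OFF.
3 of the 4 genes are transcribed.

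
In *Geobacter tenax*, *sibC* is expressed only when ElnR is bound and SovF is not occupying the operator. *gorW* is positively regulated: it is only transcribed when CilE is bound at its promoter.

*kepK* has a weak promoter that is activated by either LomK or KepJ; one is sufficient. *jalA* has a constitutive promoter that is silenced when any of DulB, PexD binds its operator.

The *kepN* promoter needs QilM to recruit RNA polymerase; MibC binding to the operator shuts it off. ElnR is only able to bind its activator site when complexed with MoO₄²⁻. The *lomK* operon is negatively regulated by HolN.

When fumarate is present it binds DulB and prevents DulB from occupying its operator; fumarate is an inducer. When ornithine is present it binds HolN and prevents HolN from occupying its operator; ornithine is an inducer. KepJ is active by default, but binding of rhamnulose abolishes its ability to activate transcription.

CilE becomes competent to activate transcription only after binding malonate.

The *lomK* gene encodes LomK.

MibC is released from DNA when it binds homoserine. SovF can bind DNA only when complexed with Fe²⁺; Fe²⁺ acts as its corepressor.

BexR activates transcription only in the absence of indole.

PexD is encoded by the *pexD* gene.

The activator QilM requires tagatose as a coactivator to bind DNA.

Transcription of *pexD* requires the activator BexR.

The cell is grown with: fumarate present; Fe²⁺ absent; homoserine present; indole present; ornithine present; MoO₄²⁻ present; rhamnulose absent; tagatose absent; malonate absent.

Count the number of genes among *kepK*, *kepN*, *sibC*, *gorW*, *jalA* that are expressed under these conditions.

Ornithine is present, so HolN is inactive.
With no repressor bound, *lomK* is transcribed.
So LomK is produced and active.
Rhamnulose is absent, so KepJ is active.
Activator LomK is present, so *kepK* is transcribed.
→ *kepK* is ON.
Homoserine is present, so MibC is inactive.
Tagatose is absent, so QilM is inactive.
Required activator QilM is absent, so *kepN* is not transcribed.
→ *kepN* is OFF.
MoO₄²⁻ is present, so ElnR is active.
Fe²⁺ is absent, so SovF is inactive.
No repressor is bound and ElnR is active, so *sibC* is transcribed.
→ *sibC* is ON.
Malonate is absent, so CilE is inactive.
Required activator CilE is absent, so *gorW* is not transcribed.
→ *gorW* is OFF.
Fumarate is present, so DulB is inactive.
Indole is present, so BexR is inactive.
Required activator BexR is absent, so *pexD* is not transcribed.
So PexD is not produced.
With no repressor bound, *jalA* is transcribed.
→ *jalA* is ON.
3 of the 5 genes are transcribed.

3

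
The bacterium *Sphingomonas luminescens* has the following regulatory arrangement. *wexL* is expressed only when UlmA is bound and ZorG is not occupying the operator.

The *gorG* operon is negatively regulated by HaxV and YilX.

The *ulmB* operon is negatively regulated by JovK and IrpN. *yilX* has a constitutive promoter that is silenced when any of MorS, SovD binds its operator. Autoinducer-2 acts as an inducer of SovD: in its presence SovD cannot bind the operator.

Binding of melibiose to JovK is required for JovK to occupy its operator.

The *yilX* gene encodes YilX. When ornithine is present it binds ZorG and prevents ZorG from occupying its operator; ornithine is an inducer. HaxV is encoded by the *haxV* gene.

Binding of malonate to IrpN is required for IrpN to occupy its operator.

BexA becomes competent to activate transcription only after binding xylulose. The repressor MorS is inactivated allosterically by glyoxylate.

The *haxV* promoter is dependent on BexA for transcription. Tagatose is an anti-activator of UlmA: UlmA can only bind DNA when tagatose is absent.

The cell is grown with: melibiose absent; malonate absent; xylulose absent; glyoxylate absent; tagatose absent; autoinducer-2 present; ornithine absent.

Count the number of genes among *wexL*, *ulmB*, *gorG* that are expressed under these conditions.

2

Tagatose is absent, so UlmA is active.
Ornithine is absent, so ZorG is active.
With repressor ZorG bound, *wexL* is not transcribed.
→ *wexL* is OFF.
Melibiose is absent, so JovK is inactive.
Malonate is absent, so IrpN is inactive.
With no repressor bound, *ulmB* is transcribed.
→ *ulmB* is ON.
Xylulose is absent, so BexA is inactive.
Required activator BexA is absent, so *haxV* is not transcribed.
So HaxV is not produced.
Glyoxylate is absent, so MorS is active.
Autoinducer-2 is present, so SovD is inactive.
With repressor MorS bound, *yilX* is not transcribed.
So YilX is not produced.
With no repressor bound, *gorG* is transcribed.
→ *gorG* is ON.
2 of the 3 genes are transcribed.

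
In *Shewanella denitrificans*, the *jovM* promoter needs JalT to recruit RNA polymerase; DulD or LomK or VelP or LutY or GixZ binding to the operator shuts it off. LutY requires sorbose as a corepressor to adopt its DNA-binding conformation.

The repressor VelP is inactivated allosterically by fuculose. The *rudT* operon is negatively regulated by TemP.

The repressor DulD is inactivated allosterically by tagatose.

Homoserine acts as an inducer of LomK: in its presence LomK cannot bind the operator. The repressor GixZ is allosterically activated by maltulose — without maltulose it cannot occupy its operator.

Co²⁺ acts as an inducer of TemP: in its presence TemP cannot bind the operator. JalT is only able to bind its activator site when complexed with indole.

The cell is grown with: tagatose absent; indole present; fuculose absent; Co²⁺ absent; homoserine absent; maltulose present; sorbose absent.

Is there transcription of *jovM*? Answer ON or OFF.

OFF

Tagatose is absent, so DulD is active.
Homoserine is absent, so LomK is active.
Indole is present, so JalT is active.
Fuculose is absent, so VelP is active.
Sorbose is absent, so LutY is inactive.
Maltulose is present, so GixZ is active.
With repressor DulD bound, *jovM* is not transcribed.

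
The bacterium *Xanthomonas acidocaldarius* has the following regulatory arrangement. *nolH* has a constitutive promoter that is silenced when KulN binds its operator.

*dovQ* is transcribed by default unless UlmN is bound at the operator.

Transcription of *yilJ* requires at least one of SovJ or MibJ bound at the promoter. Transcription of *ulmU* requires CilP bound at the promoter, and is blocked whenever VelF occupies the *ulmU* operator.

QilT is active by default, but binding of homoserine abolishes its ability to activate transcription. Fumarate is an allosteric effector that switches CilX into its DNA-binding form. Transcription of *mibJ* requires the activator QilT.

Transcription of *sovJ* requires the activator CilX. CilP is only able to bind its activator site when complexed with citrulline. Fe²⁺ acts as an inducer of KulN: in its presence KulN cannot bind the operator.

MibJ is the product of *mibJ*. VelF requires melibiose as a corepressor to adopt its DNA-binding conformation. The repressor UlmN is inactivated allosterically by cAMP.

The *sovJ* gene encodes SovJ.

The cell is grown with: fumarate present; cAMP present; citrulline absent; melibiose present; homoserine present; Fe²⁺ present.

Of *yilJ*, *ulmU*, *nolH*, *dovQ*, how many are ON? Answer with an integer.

3

Fumarate is present, so CilX is active.
No repressor is bound and CilX is active, so *sovJ* is transcribed.
So SovJ is produced and active.
Homoserine is present, so QilT is inactive.
Required activator QilT is absent, so *mibJ* is not transcribed.
So MibJ is not produced.
Activator SovJ is present, so *yilJ* is transcribed.
→ *yilJ* is ON.
Citrulline is absent, so CilP is inactive.
Melibiose is present, so VelF is active.
With repressor VelF bound, *ulmU* is not transcribed.
→ *ulmU* is OFF.
Fe²⁺ is present, so KulN is inactive.
With no repressor bound, *nolH* is transcribed.
→ *nolH* is ON.
cAMP is present, so UlmN is inactive.
With no repressor bound, *dovQ* is transcribed.
→ *dovQ* is ON.
3 of the 4 genes are transcribed.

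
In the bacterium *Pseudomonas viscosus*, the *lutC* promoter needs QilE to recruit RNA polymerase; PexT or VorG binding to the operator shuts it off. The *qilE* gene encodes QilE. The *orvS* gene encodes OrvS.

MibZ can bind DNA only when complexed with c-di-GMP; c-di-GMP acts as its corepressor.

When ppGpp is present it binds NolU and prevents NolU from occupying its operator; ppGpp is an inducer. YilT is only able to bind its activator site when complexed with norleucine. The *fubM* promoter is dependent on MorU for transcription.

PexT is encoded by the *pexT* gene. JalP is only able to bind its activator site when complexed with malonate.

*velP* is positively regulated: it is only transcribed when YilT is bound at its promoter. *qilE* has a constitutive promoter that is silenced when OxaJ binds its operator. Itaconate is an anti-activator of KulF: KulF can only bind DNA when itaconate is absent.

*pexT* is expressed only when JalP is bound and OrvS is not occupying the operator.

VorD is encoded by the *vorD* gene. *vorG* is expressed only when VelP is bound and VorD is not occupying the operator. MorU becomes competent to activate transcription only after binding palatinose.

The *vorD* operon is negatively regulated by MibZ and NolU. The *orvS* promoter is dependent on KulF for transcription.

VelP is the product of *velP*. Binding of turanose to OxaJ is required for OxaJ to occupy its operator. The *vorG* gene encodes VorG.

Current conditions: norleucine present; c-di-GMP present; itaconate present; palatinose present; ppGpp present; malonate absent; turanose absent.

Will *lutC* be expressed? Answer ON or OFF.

Turanose is absent, so OxaJ is inactive.
With no repressor bound, *qilE* is transcribed.
So QilE is produced and active.
Itaconate is present, so KulF is inactive.
Required activator KulF is absent, so *orvS* is not transcribed.
So OrvS is not produced.
Malonate is absent, so JalP is inactive.
Required activator JalP is absent, so *pexT* is not transcribed.
So PexT is not produced.
Norleucine is present, so YilT is active.
No repressor is bound and YilT is active, so *velP* is transcribed.
So VelP is produced and active.
c-di-GMP is present, so MibZ is active.
ppGpp is present, so NolU is inactive.
With repressor MibZ bound, *vorD* is not transcribed.
So VorD is not produced.
No repressor is bound and VelP is active, so *vorG* is transcribed.
So VorG is produced and active.
With repressor VorG bound, *lutC* is not transcribed.

OFF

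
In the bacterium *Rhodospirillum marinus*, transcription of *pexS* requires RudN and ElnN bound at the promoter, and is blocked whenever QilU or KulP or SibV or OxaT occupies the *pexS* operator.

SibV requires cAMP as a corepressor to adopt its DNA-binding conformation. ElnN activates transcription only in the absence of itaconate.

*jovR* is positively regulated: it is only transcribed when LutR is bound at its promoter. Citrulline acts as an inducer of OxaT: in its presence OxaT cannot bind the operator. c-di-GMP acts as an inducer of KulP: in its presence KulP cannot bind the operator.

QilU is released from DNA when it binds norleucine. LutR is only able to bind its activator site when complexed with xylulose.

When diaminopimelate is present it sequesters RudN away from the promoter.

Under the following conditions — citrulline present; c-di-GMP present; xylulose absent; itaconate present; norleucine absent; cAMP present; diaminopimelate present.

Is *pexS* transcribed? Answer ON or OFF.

OFF

Norleucine is absent, so QilU is active.
c-di-GMP is present, so KulP is inactive.
Diaminopimelate is present, so RudN is inactive.
cAMP is present, so SibV is active.
Itaconate is present, so ElnN is inactive.
Citrulline is present, so OxaT is inactive.
With repressor QilU bound, *pexS* is not transcribed.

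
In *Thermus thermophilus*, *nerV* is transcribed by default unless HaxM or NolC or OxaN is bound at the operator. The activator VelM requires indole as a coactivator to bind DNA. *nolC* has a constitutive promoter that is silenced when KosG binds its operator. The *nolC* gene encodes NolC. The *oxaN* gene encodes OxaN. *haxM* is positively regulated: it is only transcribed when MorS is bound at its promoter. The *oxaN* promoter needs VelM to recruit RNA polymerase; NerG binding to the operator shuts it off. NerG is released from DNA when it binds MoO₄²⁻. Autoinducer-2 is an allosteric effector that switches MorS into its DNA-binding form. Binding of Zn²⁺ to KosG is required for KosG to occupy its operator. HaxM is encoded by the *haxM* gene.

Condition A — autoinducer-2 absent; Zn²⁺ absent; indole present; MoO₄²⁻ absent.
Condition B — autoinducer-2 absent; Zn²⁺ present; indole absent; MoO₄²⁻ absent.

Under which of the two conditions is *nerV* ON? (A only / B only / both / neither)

Condition A:
Autoinducer-2 is absent, so MorS is inactive.
Required activator MorS is absent, so *haxM* is not transcribed.
So HaxM is not produced.
Zn²⁺ is absent, so KosG is inactive.
With no repressor bound, *nolC* is transcribed.
So NolC is produced and active.
Indole is present, so VelM is active.
MoO₄²⁻ is absent, so NerG is active.
With repressor NerG bound, *oxaN* is not transcribed.
So OxaN is not produced.
With repressor NolC bound, *nerV* is not transcribed.
→ *nerV* is OFF in A.
Condition B:
Autoinducer-2 is absent, so MorS is inactive.
Required activator MorS is absent, so *haxM* is not transcribed.
So HaxM is not produced.
Zn²⁺ is present, so KosG is active.
With repressor KosG bound, *nolC* is not transcribed.
So NolC is not produced.
Indole is absent, so VelM is inactive.
MoO₄²⁻ is absent, so NerG is active.
With repressor NerG bound, *oxaN* is not transcribed.
So OxaN is not produced.
With no repressor bound, *nerV* is transcribed.
→ *nerV* is ON in B.

B only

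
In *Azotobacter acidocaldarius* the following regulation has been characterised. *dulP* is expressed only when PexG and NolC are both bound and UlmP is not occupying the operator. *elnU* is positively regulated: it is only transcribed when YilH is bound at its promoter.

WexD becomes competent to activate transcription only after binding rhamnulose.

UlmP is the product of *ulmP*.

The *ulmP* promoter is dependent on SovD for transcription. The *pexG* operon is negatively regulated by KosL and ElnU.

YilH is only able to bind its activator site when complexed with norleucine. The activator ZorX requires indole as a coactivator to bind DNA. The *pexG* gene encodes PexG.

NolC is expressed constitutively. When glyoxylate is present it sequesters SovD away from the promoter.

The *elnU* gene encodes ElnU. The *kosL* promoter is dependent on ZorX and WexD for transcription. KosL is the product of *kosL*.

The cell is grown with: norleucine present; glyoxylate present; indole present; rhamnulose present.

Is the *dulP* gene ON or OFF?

Indole is present, so ZorX is active.
Rhamnulose is present, so WexD is active.
No repressor is bound and ZorX and WexD are active, so *kosL* is transcribed.
So KosL is produced and active.
Norleucine is present, so YilH is active.
No repressor is bound and YilH is active, so *elnU* is transcribed.
So ElnU is produced and active.
With repressor KosL bound, *pexG* is not transcribed.
So PexG is not produced.
NolC is produced constitutively and is active.
Glyoxylate is present, so SovD is inactive.
Required activator SovD is absent, so *ulmP* is not transcribed.
So UlmP is not produced.
Required activator PexG is absent, so *dulP* is not transcribed.

OFF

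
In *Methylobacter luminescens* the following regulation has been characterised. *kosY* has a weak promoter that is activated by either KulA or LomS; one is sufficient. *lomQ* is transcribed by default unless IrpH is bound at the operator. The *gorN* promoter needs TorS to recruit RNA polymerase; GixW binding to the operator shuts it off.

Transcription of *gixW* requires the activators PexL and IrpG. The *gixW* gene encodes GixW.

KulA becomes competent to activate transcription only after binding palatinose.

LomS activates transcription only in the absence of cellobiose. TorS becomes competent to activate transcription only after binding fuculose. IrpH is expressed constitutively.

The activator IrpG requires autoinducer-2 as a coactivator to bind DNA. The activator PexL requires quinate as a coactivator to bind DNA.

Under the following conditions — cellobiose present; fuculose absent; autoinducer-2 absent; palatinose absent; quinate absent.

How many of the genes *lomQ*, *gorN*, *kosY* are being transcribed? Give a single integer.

IrpH is produced constitutively and is active.
With repressor IrpH bound, *lomQ* is not transcribed.
→ *lomQ* is OFF.
Fuculose is absent, so TorS is inactive.
Quinate is absent, so PexL is inactive.
Autoinducer-2 is absent, so IrpG is inactive.
Required activator PexL is absent, so *gixW* is not transcribed.
So GixW is not produced.
Required activator TorS is absent, so *gorN* is not transcribed.
→ *gorN* is OFF.
Palatinose is absent, so KulA is inactive.
Cellobiose is present, so LomS is inactive.
No activator is available at the *kosY* promoter, so *kosY* is not transcribed.
→ *kosY* is OFF.
0 of the 3 genes are transcribed.

0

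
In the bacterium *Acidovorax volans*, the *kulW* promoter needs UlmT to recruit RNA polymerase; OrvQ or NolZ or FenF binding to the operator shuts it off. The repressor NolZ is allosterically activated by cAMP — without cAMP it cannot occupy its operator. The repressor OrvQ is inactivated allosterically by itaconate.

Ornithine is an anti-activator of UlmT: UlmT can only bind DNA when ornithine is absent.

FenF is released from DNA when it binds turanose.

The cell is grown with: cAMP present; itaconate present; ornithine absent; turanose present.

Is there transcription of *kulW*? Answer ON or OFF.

OFF

Itaconate is present, so OrvQ is inactive.
cAMP is present, so NolZ is active.
Ornithine is absent, so UlmT is active.
Turanose is present, so FenF is inactive.
With repressor NolZ bound, *kulW* is not transcribed.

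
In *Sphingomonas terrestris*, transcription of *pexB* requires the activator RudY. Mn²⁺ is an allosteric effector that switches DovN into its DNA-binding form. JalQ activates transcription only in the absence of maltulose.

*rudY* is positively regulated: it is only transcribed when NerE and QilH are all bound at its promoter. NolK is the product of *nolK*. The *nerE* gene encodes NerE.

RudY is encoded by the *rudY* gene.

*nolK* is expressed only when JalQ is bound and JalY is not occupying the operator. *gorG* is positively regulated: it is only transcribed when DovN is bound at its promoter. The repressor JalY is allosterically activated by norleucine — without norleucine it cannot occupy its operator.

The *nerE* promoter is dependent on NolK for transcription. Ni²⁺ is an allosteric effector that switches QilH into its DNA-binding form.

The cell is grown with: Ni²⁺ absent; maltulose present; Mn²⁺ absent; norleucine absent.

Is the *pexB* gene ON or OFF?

OFF

Maltulose is present, so JalQ is inactive.
Norleucine is absent, so JalY is inactive.
Required activator JalQ is absent, so *nolK* is not transcribed.
So NolK is not produced.
Required activator NolK is absent, so *nerE* is not transcribed.
So NerE is not produced.
Ni²⁺ is absent, so QilH is inactive.
Required activator NerE is absent, so *rudY* is not transcribed.
So RudY is not produced.
Required activator RudY is absent, so *pexB* is not transcribed.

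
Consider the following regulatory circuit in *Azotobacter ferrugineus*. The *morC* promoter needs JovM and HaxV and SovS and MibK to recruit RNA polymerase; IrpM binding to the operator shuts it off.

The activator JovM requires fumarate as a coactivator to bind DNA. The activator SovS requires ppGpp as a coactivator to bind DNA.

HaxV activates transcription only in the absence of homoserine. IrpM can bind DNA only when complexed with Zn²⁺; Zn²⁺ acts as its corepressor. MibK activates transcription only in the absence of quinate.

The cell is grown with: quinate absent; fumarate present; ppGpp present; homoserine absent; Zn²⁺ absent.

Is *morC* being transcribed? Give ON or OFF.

ON

Fumarate is present, so JovM is active.
Zn²⁺ is absent, so IrpM is inactive.
Homoserine is absent, so HaxV is active.
ppGpp is present, so SovS is active.
Quinate is absent, so MibK is active.
No repressor is bound and JovM and HaxV and SovS and MibK are active, so *morC* is transcribed.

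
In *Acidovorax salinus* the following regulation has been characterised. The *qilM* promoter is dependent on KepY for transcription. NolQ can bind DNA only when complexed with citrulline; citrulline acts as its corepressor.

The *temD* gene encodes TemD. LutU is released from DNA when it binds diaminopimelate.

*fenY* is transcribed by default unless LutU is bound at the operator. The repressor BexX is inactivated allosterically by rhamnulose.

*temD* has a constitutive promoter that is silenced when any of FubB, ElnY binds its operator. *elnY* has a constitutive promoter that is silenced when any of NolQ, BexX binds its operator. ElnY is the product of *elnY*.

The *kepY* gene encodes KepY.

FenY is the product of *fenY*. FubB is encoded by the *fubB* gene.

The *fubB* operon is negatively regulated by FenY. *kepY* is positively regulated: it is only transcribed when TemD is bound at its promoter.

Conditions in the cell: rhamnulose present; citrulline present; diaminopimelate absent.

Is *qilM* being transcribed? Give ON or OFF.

OFF

Diaminopimelate is absent, so LutU is active.
With repressor LutU bound, *fenY* is not transcribed.
So FenY is not produced.
With no repressor bound, *fubB* is transcribed.
So FubB is produced and active.
Citrulline is present, so NolQ is active.
Rhamnulose is present, so BexX is inactive.
With repressor NolQ bound, *elnY* is not transcribed.
So ElnY is not produced.
With repressor FubB bound, *temD* is not transcribed.
So TemD is not produced.
Required activator TemD is absent, so *kepY* is not transcribed.
So KepY is not produced.
Required activator KepY is absent, so *qilM* is not transcribed.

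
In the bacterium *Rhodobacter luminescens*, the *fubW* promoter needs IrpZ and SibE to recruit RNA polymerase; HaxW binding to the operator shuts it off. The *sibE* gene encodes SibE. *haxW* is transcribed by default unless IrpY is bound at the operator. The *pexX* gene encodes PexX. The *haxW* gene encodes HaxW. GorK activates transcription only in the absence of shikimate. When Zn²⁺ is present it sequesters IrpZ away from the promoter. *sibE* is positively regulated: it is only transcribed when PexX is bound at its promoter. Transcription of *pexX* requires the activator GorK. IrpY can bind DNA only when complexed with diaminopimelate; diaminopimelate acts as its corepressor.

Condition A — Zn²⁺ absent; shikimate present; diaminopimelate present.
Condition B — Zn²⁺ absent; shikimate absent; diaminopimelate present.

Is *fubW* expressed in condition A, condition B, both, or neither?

Condition A:
Zn²⁺ is absent, so IrpZ is active.
Shikimate is present, so GorK is inactive.
Required activator GorK is absent, so *pexX* is not transcribed.
So PexX is not produced.
Required activator PexX is absent, so *sibE* is not transcribed.
So SibE is not produced.
Diaminopimelate is present, so IrpY is active.
With repressor IrpY bound, *haxW* is not transcribed.
So HaxW is not produced.
Required activator SibE is absent, so *fubW* is not transcribed.
→ *fubW* is OFF in A.
Condition B:
Zn²⁺ is absent, so IrpZ is active.
Shikimate is absent, so GorK is active.
No repressor is bound and GorK is active, so *pexX* is transcribed.
So PexX is produced and active.
No repressor is bound and PexX is active, so *sibE* is transcribed.
So SibE is produced and active.
Diaminopimelate is present, so IrpY is active.
With repressor IrpY bound, *haxW* is not transcribed.
So HaxW is not produced.
No repressor is bound and IrpZ and SibE are active, so *fubW* is transcribed.
→ *fubW* is ON in B.

B only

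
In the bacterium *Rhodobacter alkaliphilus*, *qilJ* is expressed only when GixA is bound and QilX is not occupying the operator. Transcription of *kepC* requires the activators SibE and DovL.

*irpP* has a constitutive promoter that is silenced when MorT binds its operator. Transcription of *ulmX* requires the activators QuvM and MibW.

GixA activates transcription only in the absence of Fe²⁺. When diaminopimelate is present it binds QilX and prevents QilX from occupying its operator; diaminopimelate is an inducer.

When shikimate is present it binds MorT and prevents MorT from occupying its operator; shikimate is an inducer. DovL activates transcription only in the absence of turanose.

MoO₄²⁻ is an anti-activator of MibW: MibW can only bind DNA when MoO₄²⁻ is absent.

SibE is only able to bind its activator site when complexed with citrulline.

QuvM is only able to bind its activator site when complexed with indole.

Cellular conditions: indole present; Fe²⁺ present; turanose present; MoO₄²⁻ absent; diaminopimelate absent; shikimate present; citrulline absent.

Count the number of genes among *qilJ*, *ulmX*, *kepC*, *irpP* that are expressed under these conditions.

Fe²⁺ is present, so GixA is inactive.
Diaminopimelate is absent, so QilX is active.
With repressor QilX bound, *qilJ* is not transcribed.
→ *qilJ* is OFF.
Indole is present, so QuvM is active.
MoO₄²⁻ is absent, so MibW is active.
No repressor is bound and QuvM and MibW are active, so *ulmX* is transcribed.
→ *ulmX* is ON.
Citrulline is absent, so SibE is inactive.
Turanose is present, so DovL is inactive.
Required activator SibE is absent, so *kepC* is not transcribed.
→ *kepC* is OFF.
Shikimate is present, so MorT is inactive.
With no repressor bound, *irpP* is transcribed.
→ *irpP* is ON.
2 of the 4 genes are transcribed.

2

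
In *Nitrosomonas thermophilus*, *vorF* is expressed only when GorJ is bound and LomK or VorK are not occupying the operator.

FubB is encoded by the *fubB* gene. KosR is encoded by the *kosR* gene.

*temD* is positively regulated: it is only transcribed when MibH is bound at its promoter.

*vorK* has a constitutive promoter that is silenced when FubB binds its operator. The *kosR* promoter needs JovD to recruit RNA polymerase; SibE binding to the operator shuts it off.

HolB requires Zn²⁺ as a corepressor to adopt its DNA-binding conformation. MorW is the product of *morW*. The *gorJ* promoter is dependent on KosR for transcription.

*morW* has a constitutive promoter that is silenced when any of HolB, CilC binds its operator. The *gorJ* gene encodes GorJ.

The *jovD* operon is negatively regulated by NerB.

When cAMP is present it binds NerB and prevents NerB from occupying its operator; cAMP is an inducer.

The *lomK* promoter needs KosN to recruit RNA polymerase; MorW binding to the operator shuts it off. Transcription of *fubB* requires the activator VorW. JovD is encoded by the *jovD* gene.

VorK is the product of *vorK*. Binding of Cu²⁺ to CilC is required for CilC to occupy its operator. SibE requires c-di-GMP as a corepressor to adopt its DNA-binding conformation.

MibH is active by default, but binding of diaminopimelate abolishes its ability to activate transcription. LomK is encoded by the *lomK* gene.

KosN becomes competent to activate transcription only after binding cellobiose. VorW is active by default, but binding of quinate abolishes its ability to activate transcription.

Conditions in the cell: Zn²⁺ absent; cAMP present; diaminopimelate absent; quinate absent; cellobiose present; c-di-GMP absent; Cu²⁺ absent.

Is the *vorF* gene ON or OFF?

Zn²⁺ is absent, so HolB is inactive.
Cu²⁺ is absent, so CilC is inactive.
With no repressor bound, *morW* is transcribed.
So MorW is produced and active.
Cellobiose is present, so KosN is active.
With repressor MorW bound, *lomK* is not transcribed.
So LomK is not produced.
Quinate is absent, so VorW is active.
No repressor is bound and VorW is active, so *fubB* is transcribed.
So FubB is produced and active.
With repressor FubB bound, *vorK* is not transcribed.
So VorK is not produced.
cAMP is present, so NerB is inactive.
With no repressor bound, *jovD* is transcribed.
So JovD is produced and active.
c-di-GMP is absent, so SibE is inactive.
No repressor is bound and JovD is active, so *kosR* is transcribed.
So KosR is produced and active.
No repressor is bound and KosR is active, so *gorJ* is transcribed.
So GorJ is produced and active.
No repressor is bound and GorJ is active, so *vorF* is transcribed.

ON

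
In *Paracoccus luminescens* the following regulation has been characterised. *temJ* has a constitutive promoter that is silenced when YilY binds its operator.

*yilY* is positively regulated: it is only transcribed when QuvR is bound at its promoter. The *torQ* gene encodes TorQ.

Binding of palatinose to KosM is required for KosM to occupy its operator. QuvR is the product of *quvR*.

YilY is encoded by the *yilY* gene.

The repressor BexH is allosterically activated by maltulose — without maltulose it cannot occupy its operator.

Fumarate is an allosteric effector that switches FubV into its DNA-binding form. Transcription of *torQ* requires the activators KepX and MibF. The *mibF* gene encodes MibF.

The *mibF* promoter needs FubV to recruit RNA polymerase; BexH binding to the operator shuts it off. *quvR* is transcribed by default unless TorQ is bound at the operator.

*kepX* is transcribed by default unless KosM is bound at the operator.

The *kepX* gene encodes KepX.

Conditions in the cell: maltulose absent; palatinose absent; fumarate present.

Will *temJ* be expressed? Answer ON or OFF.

ON

Palatinose is absent, so KosM is inactive.
With no repressor bound, *kepX* is transcribed.
So KepX is produced and active.
Fumarate is present, so FubV is active.
Maltulose is absent, so BexH is inactive.
No repressor is bound and FubV is active, so *mibF* is transcribed.
So MibF is produced and active.
No repressor is bound and KepX and MibF are active, so *torQ* is transcribed.
So TorQ is produced and active.
With repressor TorQ bound, *quvR* is not transcribed.
So QuvR is not produced.
Required activator QuvR is absent, so *yilY* is not transcribed.
So YilY is not produced.
With no repressor bound, *temJ* is transcribed.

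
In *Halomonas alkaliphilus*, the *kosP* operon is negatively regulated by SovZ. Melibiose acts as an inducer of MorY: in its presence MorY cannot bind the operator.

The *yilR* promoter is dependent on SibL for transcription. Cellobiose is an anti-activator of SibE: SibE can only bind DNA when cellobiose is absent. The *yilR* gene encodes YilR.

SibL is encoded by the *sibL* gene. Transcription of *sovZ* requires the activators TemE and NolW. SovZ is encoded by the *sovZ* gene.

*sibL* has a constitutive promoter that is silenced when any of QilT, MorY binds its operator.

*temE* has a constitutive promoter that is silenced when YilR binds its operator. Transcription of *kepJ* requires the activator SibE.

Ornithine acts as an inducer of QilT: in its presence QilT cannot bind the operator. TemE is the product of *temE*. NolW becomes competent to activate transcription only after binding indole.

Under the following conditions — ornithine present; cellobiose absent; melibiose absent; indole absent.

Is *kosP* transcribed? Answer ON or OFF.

ON

Ornithine is present, so QilT is inactive.
Melibiose is absent, so MorY is active.
With repressor MorY bound, *sibL* is not transcribed.
So SibL is not produced.
Required activator SibL is absent, so *yilR* is not transcribed.
So YilR is not produced.
With no repressor bound, *temE* is transcribed.
So TemE is produced and active.
Indole is absent, so NolW is inactive.
Required activator NolW is absent, so *sovZ* is not transcribed.
So SovZ is not produced.
With no repressor bound, *kosP* is transcribed.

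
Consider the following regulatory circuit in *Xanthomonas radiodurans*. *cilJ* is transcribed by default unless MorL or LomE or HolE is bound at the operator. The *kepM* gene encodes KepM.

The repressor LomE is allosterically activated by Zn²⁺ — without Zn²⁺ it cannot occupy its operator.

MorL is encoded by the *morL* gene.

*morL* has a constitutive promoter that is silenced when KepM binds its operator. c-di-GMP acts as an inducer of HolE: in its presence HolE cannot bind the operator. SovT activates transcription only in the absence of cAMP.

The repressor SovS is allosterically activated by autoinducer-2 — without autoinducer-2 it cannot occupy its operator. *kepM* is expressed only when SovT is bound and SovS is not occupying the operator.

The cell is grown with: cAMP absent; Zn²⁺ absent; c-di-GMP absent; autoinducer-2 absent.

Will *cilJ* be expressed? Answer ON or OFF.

OFF

Autoinducer-2 is absent, so SovS is inactive.
cAMP is absent, so SovT is active.
No repressor is bound and SovT is active, so *kepM* is transcribed.
So KepM is produced and active.
With repressor KepM bound, *morL* is not transcribed.
So MorL is not produced.
Zn²⁺ is absent, so LomE is inactive.
c-di-GMP is absent, so HolE is active.
With repressor HolE bound, *cilJ* is not transcribed.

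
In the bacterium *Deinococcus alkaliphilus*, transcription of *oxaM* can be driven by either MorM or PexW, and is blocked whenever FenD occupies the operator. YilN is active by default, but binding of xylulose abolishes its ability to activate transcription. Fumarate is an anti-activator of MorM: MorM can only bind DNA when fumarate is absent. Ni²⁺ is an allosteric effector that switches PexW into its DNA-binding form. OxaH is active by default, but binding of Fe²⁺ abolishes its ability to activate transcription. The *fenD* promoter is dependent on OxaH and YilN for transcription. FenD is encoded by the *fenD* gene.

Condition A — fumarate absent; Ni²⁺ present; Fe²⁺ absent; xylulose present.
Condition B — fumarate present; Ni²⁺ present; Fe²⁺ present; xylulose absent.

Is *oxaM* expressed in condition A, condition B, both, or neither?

Condition A:
Fumarate is absent, so MorM is active.
Ni²⁺ is present, so PexW is active.
Fe²⁺ is absent, so OxaH is active.
Xylulose is present, so YilN is inactive.
Required activator YilN is absent, so *fenD* is not transcribed.
So FenD is not produced.
Activator MorM is present, so *oxaM* is transcribed.
→ *oxaM* is ON in A.
Condition B:
Fumarate is present, so MorM is inactive.
Ni²⁺ is present, so PexW is active.
Fe²⁺ is present, so OxaH is inactive.
Xylulose is absent, so YilN is active.
Required activator OxaH is absent, so *fenD* is not transcribed.
So FenD is not produced.
Activator PexW is present, so *oxaM* is transcribed.
→ *oxaM* is ON in B.

both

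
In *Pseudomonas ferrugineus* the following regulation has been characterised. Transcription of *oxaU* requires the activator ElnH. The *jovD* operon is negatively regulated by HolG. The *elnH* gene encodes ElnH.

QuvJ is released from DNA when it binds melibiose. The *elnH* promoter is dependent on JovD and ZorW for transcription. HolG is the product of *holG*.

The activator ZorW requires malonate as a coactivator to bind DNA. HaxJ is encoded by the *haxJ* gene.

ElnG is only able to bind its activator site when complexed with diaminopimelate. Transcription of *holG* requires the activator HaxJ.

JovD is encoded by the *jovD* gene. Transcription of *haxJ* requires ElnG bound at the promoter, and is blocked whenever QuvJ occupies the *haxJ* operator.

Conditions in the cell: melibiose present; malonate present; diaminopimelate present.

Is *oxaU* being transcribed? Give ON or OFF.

Diaminopimelate is present, so ElnG is active.
Melibiose is present, so QuvJ is inactive.
No repressor is bound and ElnG is active, so *haxJ* is transcribed.
So HaxJ is produced and active.
No repressor is bound and HaxJ is active, so *holG* is transcribed.
So HolG is produced and active.
With repressor HolG bound, *jovD* is not transcribed.
So JovD is not produced.
Malonate is present, so ZorW is active.
Required activator JovD is absent, so *elnH* is not transcribed.
So ElnH is not produced.
Required activator ElnH is absent, so *oxaU* is not transcribed.

OFF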